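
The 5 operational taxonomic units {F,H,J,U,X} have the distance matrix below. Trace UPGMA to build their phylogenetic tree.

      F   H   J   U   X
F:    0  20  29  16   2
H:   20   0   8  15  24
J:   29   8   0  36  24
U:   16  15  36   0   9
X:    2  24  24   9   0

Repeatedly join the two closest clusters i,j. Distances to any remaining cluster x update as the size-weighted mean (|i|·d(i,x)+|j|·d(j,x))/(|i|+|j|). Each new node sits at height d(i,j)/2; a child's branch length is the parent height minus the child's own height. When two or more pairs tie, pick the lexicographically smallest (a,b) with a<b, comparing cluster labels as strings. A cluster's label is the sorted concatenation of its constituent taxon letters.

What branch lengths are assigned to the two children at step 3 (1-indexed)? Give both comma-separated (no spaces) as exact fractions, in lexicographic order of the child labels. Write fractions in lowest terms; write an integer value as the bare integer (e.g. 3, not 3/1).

21/4,25/4

step 1: merge (F,X) at d=2; branch lengths F→1, X→1; new cluster FX
  updated: d(FX,H)=22, d(FX,J)=53/2, d(FX,U)=25/2
step 2: merge (H,J) at d=8; branch lengths H→4, J→4; new cluster HJ
  updated: d(FX,HJ)=97/4, d(HJ,U)=51/2
step 3: merge (FX,U) at d=25/2; branch lengths FX→21/4, U→25/4; new cluster FUX
  updated: d(FUX,HJ)=74/3
step 4: merge (FUX,HJ) at d=74/3; branch lengths FUX→73/12, HJ→25/3; new cluster FHJUX
final tree: (((F:1,X:1):21/4,U:25/4):73/12,(H:4,J:4):25/3)
total length: 431/12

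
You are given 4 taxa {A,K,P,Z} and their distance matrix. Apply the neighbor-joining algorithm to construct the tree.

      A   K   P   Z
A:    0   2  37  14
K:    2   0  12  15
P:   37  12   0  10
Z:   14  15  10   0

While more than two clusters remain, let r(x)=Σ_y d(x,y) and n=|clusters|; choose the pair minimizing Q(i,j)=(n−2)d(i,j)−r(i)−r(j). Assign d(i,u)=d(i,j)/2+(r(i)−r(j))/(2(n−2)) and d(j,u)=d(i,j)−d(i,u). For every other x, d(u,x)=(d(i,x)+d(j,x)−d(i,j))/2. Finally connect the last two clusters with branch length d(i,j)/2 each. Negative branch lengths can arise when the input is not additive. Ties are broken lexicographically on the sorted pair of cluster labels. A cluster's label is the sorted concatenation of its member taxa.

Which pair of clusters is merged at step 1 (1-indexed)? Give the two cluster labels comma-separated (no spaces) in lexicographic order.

step 1: merge (A,K) at d=2, Q=-78; branch lengths A→7, K→-5; new cluster AK
  updated: d(AK,P)=47/2, d(AK,Z)=27/2
step 2: merge (AK,P) at d=47/2, Q=-47; branch lengths AK→27/2, P→10; new cluster AKP
  updated: d(AKP,Z)=0
step 3: merge (AKP,Z) at d=0; branch lengths AKP→0, Z→0; new cluster AKPZ
final tree: (((A:7,K:-5):27/2,P:10):0,Z:0)
total length: 51/2

A,K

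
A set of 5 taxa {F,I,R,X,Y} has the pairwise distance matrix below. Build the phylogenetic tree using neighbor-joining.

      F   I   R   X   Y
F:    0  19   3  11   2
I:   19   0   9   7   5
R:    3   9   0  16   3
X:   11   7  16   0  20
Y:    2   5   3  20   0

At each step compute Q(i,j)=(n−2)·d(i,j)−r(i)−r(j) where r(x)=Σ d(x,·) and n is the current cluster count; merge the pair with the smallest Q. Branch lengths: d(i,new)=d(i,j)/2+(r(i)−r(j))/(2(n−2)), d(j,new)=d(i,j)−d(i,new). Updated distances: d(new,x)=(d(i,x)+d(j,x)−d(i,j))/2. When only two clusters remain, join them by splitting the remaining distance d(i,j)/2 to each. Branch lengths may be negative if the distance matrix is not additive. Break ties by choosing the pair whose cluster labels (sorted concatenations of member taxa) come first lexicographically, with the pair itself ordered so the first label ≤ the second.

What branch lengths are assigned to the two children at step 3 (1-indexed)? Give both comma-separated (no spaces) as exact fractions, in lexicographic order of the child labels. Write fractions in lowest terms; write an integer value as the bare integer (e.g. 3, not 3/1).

9/8,65/8

step 1: merge (I,X) at d=7, Q=-73; branch lengths I→7/6, X→35/6; new cluster IX
  updated: d(F,IX)=23/2, d(IX,R)=9, d(IX,Y)=9
step 2: merge (F,Y) at d=2, Q=-53/2; branch lengths F→13/8, Y→3/8; new cluster FY
  updated: d(FY,IX)=37/4, d(FY,R)=2
step 3: merge (FY,IX) at d=37/4, Q=-81/4; branch lengths FY→9/8, IX→65/8; new cluster FIXY
  updated: d(FIXY,R)=7/8
step 4: merge (FIXY,R) at d=7/8; branch lengths FIXY→7/16, R→7/16; new cluster FIRXY
final tree: (((F:13/8,Y:3/8):9/8,(I:7/6,X:35/6):65/8):7/16,R:7/16)
total length: 153/8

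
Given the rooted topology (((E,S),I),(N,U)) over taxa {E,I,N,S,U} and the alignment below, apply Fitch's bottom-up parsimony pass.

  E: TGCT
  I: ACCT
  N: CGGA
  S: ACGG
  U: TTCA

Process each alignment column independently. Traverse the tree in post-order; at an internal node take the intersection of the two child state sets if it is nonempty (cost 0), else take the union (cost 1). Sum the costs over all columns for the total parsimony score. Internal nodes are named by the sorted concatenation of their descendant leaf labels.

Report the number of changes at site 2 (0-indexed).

2

ES@0: {T} ∪ {A} = {A,T} (union, +1)
EIS@0: {A,T} ∩ {A} = {A} (intersection, +0)
NU@0: {C} ∪ {T} = {C,T} (union, +1)
EINSU@0: {A} ∪ {C,T} = {A,C,T} (union, +1)
ES@1: {G} ∪ {C} = {C,G} (union, +1)
EIS@1: {C,G} ∩ {C} = {C} (intersection, +0)
NU@1: {G} ∪ {T} = {G,T} (union, +1)
EINSU@1: {C} ∪ {G,T} = {C,G,T} (union, +1)
ES@2: {C} ∪ {G} = {C,G} (union, +1)
EIS@2: {C,G} ∩ {C} = {C} (intersection, +0)
NU@2: {G} ∪ {C} = {C,G} (union, +1)
EINSU@2: {C} ∩ {C,G} = {C} (intersection, +0)
ES@3: {T} ∪ {G} = {G,T} (union, +1)
EIS@3: {G,T} ∩ {T} = {T} (intersection, +0)
NU@3: {A} ∩ {A} = {A} (intersection, +0)
EINSU@3: {T} ∪ {A} = {A,T} (union, +1)
per-site changes: [3, 3, 2, 2]; total = 10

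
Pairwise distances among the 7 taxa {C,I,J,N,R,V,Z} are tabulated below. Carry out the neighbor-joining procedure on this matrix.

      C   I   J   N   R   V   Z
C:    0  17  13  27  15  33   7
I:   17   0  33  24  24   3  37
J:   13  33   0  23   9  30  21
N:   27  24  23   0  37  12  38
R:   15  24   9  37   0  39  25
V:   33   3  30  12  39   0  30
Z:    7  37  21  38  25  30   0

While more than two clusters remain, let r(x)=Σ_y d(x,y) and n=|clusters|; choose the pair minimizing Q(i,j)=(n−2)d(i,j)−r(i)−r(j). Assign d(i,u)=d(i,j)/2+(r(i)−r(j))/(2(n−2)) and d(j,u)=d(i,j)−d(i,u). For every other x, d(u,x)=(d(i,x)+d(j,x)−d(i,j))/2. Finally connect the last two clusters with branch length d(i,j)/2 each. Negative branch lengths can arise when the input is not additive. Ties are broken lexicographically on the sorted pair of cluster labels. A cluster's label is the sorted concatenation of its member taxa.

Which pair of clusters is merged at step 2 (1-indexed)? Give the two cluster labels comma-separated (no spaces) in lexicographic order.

IV,N

1. join I+V (d=3, Q=-270) ⇒ IV; edges |I|=3/5, |V|=12/5
  updated: d(C,IV)=47/2, d(IV,J)=30, d(IV,N)=33/2, d(IV,R)=30, d(IV,Z)=32
2. join IV+N (d=33/2, Q=-415/2) ⇒ INV; edges |IV|=113/16, |N|=151/16
  updated: d(C,INV)=17, d(INV,J)=73/4, d(INV,R)=101/4, d(INV,Z)=107/4
3. join C+Z (d=7, Q=-443/4) ⇒ CZ; edges |C|=-9/8, |Z|=65/8
  updated: d(CZ,INV)=147/8, d(CZ,J)=27/2, d(CZ,R)=33/2
4. join CZ+INV (d=147/8, Q=-147/2) ⇒ CINVZ; edges |CZ|=93/16, |INV|=201/16
  updated: d(CINVZ,J)=107/16, d(CINVZ,R)=187/16
5. join CINVZ+J (d=107/16, Q=-219/8) ⇒ CIJNVZ; edges |CINVZ|=75/16, |J|=2
  updated: d(CIJNVZ,R)=7
6. join CIJNVZ+R (d=7) ⇒ CIJNRVZ; edges |CIJNVZ|=7/2, |R|=7/2
final tree: ((((C:-9/8,Z:65/8):93/16,((I:3/5,V:12/5):113/16,N:151/16):201/16):75/16,J:2):7/2,R:7/2)
total length: 937/16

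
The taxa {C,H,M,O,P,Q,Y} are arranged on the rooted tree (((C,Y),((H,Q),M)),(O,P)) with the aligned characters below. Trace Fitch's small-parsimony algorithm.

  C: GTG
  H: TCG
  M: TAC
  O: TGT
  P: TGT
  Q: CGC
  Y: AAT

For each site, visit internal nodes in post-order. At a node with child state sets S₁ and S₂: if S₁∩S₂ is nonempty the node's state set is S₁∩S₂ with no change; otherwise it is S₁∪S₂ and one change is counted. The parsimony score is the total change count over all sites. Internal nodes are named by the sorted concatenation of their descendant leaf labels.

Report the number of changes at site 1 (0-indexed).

4

[col 0] CY: children C:{G}, Y:{A} ∪→ {A,G}; cost 1
[col 0] HQ: children H:{T}, Q:{C} ∪→ {C,T}; cost 1
[col 0] HMQ: children HQ:{C,T}, M:{T} ∩→ {T}; cost 0
[col 0] CHMQY: children CY:{A,G}, HMQ:{T} ∪→ {A,G,T}; cost 1
[col 0] OP: children O:{T}, P:{T} ∩→ {T}; cost 0
[col 0] CHMOPQY: children CHMQY:{A,G,T}, OP:{T} ∩→ {T}; cost 0
[col 1] CY: children C:{T}, Y:{A} ∪→ {A,T}; cost 1
[col 1] HQ: children H:{C}, Q:{G} ∪→ {C,G}; cost 1
[col 1] HMQ: children HQ:{C,G}, M:{A} ∪→ {A,C,G}; cost 1
[col 1] CHMQY: children CY:{A,T}, HMQ:{A,C,G} ∩→ {A}; cost 0
[col 1] OP: children O:{G}, P:{G} ∩→ {G}; cost 0
[col 1] CHMOPQY: children CHMQY:{A}, OP:{G} ∪→ {A,G}; cost 1
[col 2] CY: children C:{G}, Y:{T} ∪→ {G,T}; cost 1
[col 2] HQ: children H:{G}, Q:{C} ∪→ {C,G}; cost 1
[col 2] HMQ: children HQ:{C,G}, M:{C} ∩→ {C}; cost 0
[col 2] CHMQY: children CY:{G,T}, HMQ:{C} ∪→ {C,G,T}; cost 1
[col 2] OP: children O:{T}, P:{T} ∩→ {T}; cost 0
[col 2] CHMOPQY: children CHMQY:{C,G,T}, OP:{T} ∩→ {T}; cost 0
per-site changes: [3, 4, 3]; total = 10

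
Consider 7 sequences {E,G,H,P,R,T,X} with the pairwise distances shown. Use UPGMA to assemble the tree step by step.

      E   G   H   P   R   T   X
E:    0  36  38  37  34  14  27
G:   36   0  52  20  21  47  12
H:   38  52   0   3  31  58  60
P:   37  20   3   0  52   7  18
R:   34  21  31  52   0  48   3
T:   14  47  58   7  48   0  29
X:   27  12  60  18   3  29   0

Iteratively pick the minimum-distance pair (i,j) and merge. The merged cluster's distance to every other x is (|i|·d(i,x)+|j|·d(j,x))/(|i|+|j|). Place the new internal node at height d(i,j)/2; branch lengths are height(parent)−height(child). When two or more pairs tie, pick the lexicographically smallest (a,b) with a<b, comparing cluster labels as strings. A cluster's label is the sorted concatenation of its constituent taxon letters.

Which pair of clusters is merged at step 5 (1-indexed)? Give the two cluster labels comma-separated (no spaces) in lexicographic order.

ET,HP

iteration 1: select H,P (d=3); attach at lengths (3/2, 3/2); label the merged cluster HP
  updated: d(E,HP)=75/2, d(G,HP)=36, d(HP,R)=83/2, d(HP,T)=65/2, d(HP,X)=39
iteration 2: select R,X (d=3); attach at lengths (3/2, 3/2); label the merged cluster RX
  updated: d(E,RX)=61/2, d(G,RX)=33/2, d(HP,RX)=161/4, d(RX,T)=77/2
iteration 3: select E,T (d=14); attach at lengths (7, 7); label the merged cluster ET
  updated: d(ET,G)=83/2, d(ET,HP)=35, d(ET,RX)=69/2
iteration 4: select G,RX (d=33/2); attach at lengths (33/4, 27/4); label the merged cluster GRX
  updated: d(ET,GRX)=221/6, d(GRX,HP)=233/6
iteration 5: select ET,HP (d=35); attach at lengths (21/2, 16); label the merged cluster EHPT
  updated: d(EHPT,GRX)=227/6
iteration 6: select EHPT,GRX (d=227/6); attach at lengths (17/12, 32/3); label the merged cluster EGHPRTX
final tree: (((E:7,T:7):21/2,(H:3/2,P:3/2):16):17/12,(G:33/4,(R:3/2,X:3/2):27/4):32/3)
total length: 883/12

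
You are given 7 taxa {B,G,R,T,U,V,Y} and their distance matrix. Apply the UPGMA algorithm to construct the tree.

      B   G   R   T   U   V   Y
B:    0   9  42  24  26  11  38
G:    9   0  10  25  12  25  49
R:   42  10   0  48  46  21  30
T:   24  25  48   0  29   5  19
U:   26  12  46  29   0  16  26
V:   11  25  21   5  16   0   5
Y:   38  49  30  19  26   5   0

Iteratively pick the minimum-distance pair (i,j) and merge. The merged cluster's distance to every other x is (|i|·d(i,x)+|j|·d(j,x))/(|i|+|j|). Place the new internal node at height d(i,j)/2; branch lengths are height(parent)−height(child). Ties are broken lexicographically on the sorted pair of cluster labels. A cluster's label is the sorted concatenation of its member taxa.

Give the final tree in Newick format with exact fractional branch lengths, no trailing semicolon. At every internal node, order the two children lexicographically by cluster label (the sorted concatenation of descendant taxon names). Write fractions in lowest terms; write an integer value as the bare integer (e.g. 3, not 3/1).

1. join T+V (d=5) ⇒ TV; edges |T|=5/2, |V|=5/2
  updated: d(B,TV)=35/2, d(G,TV)=25, d(R,TV)=69/2, d(TV,U)=45/2, d(TV,Y)=12
2. join B+G (d=9) ⇒ BG; edges |B|=9/2, |G|=9/2
  updated: d(BG,R)=26, d(BG,TV)=85/4, d(BG,U)=19, d(BG,Y)=87/2
3. join TV+Y (d=12) ⇒ TVY; edges |TV|=7/2, |Y|=6
  updated: d(BG,TVY)=86/3, d(R,TVY)=33, d(TVY,U)=71/3
4. join BG+U (d=19) ⇒ BGU; edges |BG|=5, |U|=19/2
  updated: d(BGU,R)=98/3, d(BGU,TVY)=27
5. join BGU+TVY (d=27) ⇒ BGTUVY; edges |BGU|=4, |TVY|=15/2
  updated: d(BGTUVY,R)=197/6
6. join BGTUVY+R (d=197/6) ⇒ BGRTUVY; edges |BGTUVY|=35/12, |R|=197/12
final tree: ((((B:9/2,G:9/2):5,U:19/2):4,((T:5/2,V:5/2):7/2,Y:6):15/2):35/12,R:197/12)
total length: 413/6

((((B:9/2,G:9/2):5,U:19/2):4,((T:5/2,V:5/2):7/2,Y:6):15/2):35/12,R:197/12)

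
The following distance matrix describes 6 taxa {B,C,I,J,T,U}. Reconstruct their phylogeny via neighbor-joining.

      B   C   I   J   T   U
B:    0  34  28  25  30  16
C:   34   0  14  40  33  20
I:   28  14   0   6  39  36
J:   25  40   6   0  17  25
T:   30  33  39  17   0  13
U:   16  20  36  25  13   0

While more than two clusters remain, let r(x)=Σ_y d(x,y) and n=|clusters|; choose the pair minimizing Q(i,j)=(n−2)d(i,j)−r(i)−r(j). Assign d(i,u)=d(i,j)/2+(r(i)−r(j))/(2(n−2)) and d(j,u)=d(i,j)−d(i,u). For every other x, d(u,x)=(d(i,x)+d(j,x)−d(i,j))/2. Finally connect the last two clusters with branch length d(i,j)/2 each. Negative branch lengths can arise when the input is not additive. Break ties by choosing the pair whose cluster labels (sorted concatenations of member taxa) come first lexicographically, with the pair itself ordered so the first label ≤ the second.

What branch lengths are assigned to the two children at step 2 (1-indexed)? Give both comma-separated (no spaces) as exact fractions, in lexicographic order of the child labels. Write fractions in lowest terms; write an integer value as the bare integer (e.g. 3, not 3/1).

83/6,61/6

step 1: merge (I,J) at d=6, Q=-212; branch lengths I→17/4, J→7/4; new cluster IJ
  updated: d(B,IJ)=47/2, d(C,IJ)=24, d(IJ,T)=25, d(IJ,U)=55/2
step 2: merge (C,IJ) at d=24, Q=-139; branch lengths C→83/6, IJ→61/6; new cluster CIJ
  updated: d(B,CIJ)=67/4, d(CIJ,T)=17, d(CIJ,U)=47/4
step 3: merge (B,CIJ) at d=67/4, Q=-299/4; branch lengths B→203/16, CIJ→65/16; new cluster BCIJ
  updated: d(BCIJ,T)=121/8, d(BCIJ,U)=11/2
step 4: merge (BCIJ,T) at d=121/8, Q=-269/8; branch lengths BCIJ→61/16, T→181/16; new cluster BCIJT
  updated: d(BCIJT,U)=27/16
step 5: merge (BCIJT,U) at d=27/16; branch lengths BCIJT→27/32, U→27/32; new cluster BCIJTU
final tree: (((B:203/16,(C:83/6,(I:17/4,J:7/4):61/6):65/16):61/16,T:181/16):27/32,U:27/32)
total length: 1017/16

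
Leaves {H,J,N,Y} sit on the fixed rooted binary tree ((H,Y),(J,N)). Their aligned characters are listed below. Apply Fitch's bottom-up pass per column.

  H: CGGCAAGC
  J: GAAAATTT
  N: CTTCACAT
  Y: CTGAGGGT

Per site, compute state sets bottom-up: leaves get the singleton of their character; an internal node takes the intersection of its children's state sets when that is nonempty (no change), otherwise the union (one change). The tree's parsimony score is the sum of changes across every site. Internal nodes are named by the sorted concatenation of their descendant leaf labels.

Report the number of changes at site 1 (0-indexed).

[col 0] HY: children H:{C}, Y:{C} ∩→ {C}; cost 0
[col 0] JN: children J:{G}, N:{C} ∪→ {C,G}; cost 1
[col 0] HJNY: children HY:{C}, JN:{C,G} ∩→ {C}; cost 0
[col 1] HY: children H:{G}, Y:{T} ∪→ {G,T}; cost 1
[col 1] JN: children J:{A}, N:{T} ∪→ {A,T}; cost 1
[col 1] HJNY: children HY:{G,T}, JN:{A,T} ∩→ {T}; cost 0
[col 2] HY: children H:{G}, Y:{G} ∩→ {G}; cost 0
[col 2] JN: children J:{A}, N:{T} ∪→ {A,T}; cost 1
[col 2] HJNY: children HY:{G}, JN:{A,T} ∪→ {A,G,T}; cost 1
[col 3] HY: children H:{C}, Y:{A} ∪→ {A,C}; cost 1
[col 3] JN: children J:{A}, N:{C} ∪→ {A,C}; cost 1
[col 3] HJNY: children HY:{A,C}, JN:{A,C} ∩→ {A,C}; cost 0
[col 4] HY: children H:{A}, Y:{G} ∪→ {A,G}; cost 1
[col 4] JN: children J:{A}, N:{A} ∩→ {A}; cost 0
[col 4] HJNY: children HY:{A,G}, JN:{A} ∩→ {A}; cost 0
[col 5] HY: children H:{A}, Y:{G} ∪→ {A,G}; cost 1
[col 5] JN: children J:{T}, N:{C} ∪→ {C,T}; cost 1
[col 5] HJNY: children HY:{A,G}, JN:{C,T} ∪→ {A,C,G,T}; cost 1
[col 6] HY: children H:{G}, Y:{G} ∩→ {G}; cost 0
[col 6] JN: children J:{T}, N:{A} ∪→ {A,T}; cost 1
[col 6] HJNY: children HY:{G}, JN:{A,T} ∪→ {A,G,T}; cost 1
[col 7] HY: children H:{C}, Y:{T} ∪→ {C,T}; cost 1
[col 7] JN: children J:{T}, N:{T} ∩→ {T}; cost 0
[col 7] HJNY: children HY:{C,T}, JN:{T} ∩→ {T}; cost 0
per-site changes: [1, 2, 2, 2, 1, 3, 2, 1]; total = 14

2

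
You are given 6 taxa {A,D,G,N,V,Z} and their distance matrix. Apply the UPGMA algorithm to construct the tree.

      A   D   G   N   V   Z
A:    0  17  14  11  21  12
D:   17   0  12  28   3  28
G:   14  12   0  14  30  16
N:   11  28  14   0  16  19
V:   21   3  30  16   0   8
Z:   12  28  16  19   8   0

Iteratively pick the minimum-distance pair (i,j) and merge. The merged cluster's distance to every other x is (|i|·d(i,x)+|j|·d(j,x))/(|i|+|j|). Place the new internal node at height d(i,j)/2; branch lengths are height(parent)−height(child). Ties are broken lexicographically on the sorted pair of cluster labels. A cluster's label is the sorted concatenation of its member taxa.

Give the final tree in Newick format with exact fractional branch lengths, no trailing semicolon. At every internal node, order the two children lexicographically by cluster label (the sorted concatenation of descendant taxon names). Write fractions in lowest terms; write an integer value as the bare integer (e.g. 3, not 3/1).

1. join D+V (d=3) ⇒ DV; edges |D|=3/2, |V|=3/2
  updated: d(A,DV)=19, d(DV,G)=21, d(DV,N)=22, d(DV,Z)=18
2. join A+N (d=11) ⇒ AN; edges |A|=11/2, |N|=11/2
  updated: d(AN,DV)=41/2, d(AN,G)=14, d(AN,Z)=31/2
3. join AN+G (d=14) ⇒ AGN; edges |AN|=3/2, |G|=7
  updated: d(AGN,DV)=62/3, d(AGN,Z)=47/3
4. join AGN+Z (d=47/3) ⇒ AGNZ; edges |AGN|=5/6, |Z|=47/6
  updated: d(AGNZ,DV)=20
5. join AGNZ+DV (d=20) ⇒ ADGNVZ; edges |AGNZ|=13/6, |DV|=17/2
final tree: ((((A:11/2,N:11/2):3/2,G:7):5/6,Z:47/6):13/6,(D:3/2,V:3/2):17/2)
total length: 251/6

((((A:11/2,N:11/2):3/2,G:7):5/6,Z:47/6):13/6,(D:3/2,V:3/2):17/2)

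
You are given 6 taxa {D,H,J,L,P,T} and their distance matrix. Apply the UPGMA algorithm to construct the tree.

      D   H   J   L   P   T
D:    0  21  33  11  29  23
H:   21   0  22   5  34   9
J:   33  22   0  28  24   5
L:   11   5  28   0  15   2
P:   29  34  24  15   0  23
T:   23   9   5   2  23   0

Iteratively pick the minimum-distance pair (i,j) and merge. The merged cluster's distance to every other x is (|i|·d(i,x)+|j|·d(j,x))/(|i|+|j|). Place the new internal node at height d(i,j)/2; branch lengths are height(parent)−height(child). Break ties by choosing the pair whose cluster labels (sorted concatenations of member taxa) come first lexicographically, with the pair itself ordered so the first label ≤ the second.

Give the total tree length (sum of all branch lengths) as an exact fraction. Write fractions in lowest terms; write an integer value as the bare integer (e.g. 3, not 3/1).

149/3

1. join L+T (d=2) ⇒ LT; edges |L|=1, |T|=1
  updated: d(D,LT)=17, d(H,LT)=7, d(J,LT)=33/2, d(LT,P)=19
2. join H+LT (d=7) ⇒ HLT; edges |H|=7/2, |LT|=5/2
  updated: d(D,HLT)=55/3, d(HLT,J)=55/3, d(HLT,P)=24
3. join D+HLT (d=55/3) ⇒ DHLT; edges |D|=55/6, |HLT|=17/3
  updated: d(DHLT,J)=22, d(DHLT,P)=101/4
4. join DHLT+J (d=22) ⇒ DHJLT; edges |DHLT|=11/6, |J|=11
  updated: d(DHJLT,P)=25
5. join DHJLT+P (d=25) ⇒ DHJLPT; edges |DHJLT|=3/2, |P|=25/2
final tree: (((D:55/6,(H:7/2,(L:1,T:1):5/2):17/3):11/6,J:11):3/2,P:25/2)
total length: 149/3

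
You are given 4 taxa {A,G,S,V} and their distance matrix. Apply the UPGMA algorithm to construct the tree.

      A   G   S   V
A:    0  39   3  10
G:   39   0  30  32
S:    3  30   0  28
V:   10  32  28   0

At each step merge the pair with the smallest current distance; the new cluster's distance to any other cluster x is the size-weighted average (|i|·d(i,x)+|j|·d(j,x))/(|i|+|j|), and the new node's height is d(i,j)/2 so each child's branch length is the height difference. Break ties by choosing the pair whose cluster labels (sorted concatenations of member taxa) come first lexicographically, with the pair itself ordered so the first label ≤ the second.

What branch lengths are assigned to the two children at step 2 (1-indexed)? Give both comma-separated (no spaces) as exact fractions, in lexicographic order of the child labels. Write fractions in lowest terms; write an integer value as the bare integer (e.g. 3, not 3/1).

8,19/2

iteration 1: select A,S (d=3); attach at lengths (3/2, 3/2); label the merged cluster AS
  updated: d(AS,G)=69/2, d(AS,V)=19
iteration 2: select AS,V (d=19); attach at lengths (8, 19/2); label the merged cluster ASV
  updated: d(ASV,G)=101/3
iteration 3: select ASV,G (d=101/3); attach at lengths (22/3, 101/6); label the merged cluster AGSV
final tree: (((A:3/2,S:3/2):8,V:19/2):22/3,G:101/6)
total length: 134/3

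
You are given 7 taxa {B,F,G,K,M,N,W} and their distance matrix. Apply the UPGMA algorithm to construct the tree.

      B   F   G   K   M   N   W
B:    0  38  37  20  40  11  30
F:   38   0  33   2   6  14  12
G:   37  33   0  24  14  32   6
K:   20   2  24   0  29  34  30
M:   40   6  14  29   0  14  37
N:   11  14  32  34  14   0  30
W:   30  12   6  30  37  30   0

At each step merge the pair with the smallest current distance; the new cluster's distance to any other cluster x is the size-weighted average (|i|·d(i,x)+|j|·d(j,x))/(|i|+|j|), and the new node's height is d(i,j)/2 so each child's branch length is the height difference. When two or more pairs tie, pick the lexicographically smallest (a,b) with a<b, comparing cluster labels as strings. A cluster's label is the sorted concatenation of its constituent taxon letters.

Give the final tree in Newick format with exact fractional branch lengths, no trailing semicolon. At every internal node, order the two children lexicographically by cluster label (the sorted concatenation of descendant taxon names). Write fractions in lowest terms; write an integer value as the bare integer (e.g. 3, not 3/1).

1. join F+K (d=2) ⇒ FK; edges |F|=1, |K|=1
  updated: d(B,FK)=29, d(FK,G)=57/2, d(FK,M)=35/2, d(FK,N)=24, d(FK,W)=21
2. join G+W (d=6) ⇒ GW; edges |G|=3, |W|=3
  updated: d(B,GW)=67/2, d(FK,GW)=99/4, d(GW,M)=51/2, d(GW,N)=31
3. join B+N (d=11) ⇒ BN; edges |B|=11/2, |N|=11/2
  updated: d(BN,FK)=53/2, d(BN,GW)=129/4, d(BN,M)=27
4. join FK+M (d=35/2) ⇒ FKM; edges |FK|=31/4, |M|=35/4
  updated: d(BN,FKM)=80/3, d(FKM,GW)=25
5. join FKM+GW (d=25) ⇒ FGKMW; edges |FKM|=15/4, |GW|=19/2
  updated: d(BN,FGKMW)=289/10
6. join BN+FGKMW (d=289/10) ⇒ BFGKMNW; edges |BN|=179/20, |FGKMW|=39/20
final tree: ((B:11/2,N:11/2):179/20,(((F:1,K:1):31/4,M:35/4):15/4,(G:3,W:3):19/2):39/20)
total length: 1193/20

((B:11/2,N:11/2):179/20,(((F:1,K:1):31/4,M:35/4):15/4,(G:3,W:3):19/2):39/20)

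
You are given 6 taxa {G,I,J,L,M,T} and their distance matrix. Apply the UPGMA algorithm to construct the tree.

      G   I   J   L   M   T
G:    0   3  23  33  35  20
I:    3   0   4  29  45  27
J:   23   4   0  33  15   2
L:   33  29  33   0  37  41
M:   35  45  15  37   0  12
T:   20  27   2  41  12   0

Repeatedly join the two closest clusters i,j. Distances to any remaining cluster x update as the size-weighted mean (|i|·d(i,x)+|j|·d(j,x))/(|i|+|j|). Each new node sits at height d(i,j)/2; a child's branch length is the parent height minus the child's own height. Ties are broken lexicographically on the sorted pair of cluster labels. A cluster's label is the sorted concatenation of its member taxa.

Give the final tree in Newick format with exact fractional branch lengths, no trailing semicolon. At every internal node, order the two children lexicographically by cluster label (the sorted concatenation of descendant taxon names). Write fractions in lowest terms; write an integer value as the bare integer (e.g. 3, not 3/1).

(((G:3/2,I:3/2):34/3,((J:1,T:1):23/4,M:27/4):73/12):67/15,L:173/10)

iteration 1: select J,T (d=2); attach at lengths (1, 1); label the merged cluster JT
  updated: d(G,JT)=43/2, d(I,JT)=31/2, d(JT,L)=37, d(JT,M)=27/2
iteration 2: select G,I (d=3); attach at lengths (3/2, 3/2); label the merged cluster GI
  updated: d(GI,JT)=37/2, d(GI,L)=31, d(GI,M)=40
iteration 3: select JT,M (d=27/2); attach at lengths (23/4, 27/4); label the merged cluster JMT
  updated: d(GI,JMT)=77/3, d(JMT,L)=37
iteration 4: select GI,JMT (d=77/3); attach at lengths (34/3, 73/12); label the merged cluster GIJMT
  updated: d(GIJMT,L)=173/5
iteration 5: select GIJMT,L (d=173/5); attach at lengths (67/15, 173/10); label the merged cluster GIJLMT
final tree: (((G:3/2,I:3/2):34/3,((J:1,T:1):23/4,M:27/4):73/12):67/15,L:173/10)
total length: 3401/60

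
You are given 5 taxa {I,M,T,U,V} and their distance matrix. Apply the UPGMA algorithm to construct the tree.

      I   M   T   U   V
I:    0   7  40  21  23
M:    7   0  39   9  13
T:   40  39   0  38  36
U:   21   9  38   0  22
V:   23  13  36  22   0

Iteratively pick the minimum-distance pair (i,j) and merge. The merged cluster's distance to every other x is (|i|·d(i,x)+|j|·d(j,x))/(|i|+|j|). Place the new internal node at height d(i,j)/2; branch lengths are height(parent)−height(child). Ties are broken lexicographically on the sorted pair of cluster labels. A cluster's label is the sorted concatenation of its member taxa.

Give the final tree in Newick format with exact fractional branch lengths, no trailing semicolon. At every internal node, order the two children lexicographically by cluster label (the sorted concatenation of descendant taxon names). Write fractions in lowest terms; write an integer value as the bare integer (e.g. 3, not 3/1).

((((I:7/2,M:7/2):4,U:15/2):13/6,V:29/3):227/24,T:153/8)

1. join I+M (d=7) ⇒ IM; edges |I|=7/2, |M|=7/2
  updated: d(IM,T)=79/2, d(IM,U)=15, d(IM,V)=18
2. join IM+U (d=15) ⇒ IMU; edges |IM|=4, |U|=15/2
  updated: d(IMU,T)=39, d(IMU,V)=58/3
3. join IMU+V (d=58/3) ⇒ IMUV; edges |IMU|=13/6, |V|=29/3
  updated: d(IMUV,T)=153/4
4. join IMUV+T (d=153/4) ⇒ IMTUV; edges |IMUV|=227/24, |T|=153/8
final tree: ((((I:7/2,M:7/2):4,U:15/2):13/6,V:29/3):227/24,T:153/8)
total length: 707/12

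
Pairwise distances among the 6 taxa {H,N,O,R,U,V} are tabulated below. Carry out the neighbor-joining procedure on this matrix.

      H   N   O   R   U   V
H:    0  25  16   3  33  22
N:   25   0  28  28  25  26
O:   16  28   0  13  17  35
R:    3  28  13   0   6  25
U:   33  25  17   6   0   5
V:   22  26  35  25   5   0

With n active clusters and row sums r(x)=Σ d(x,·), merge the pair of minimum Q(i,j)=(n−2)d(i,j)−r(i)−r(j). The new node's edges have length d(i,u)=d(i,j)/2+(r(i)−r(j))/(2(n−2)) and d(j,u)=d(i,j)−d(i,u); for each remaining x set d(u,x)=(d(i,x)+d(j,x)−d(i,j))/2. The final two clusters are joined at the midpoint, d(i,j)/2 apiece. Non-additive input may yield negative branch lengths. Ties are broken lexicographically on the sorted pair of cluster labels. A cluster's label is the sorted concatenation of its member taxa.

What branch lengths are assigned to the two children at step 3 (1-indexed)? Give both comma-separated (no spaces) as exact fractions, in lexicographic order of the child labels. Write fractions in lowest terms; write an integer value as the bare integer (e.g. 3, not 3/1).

27/8,-3/8

iteration 1: select U,V (d=5, Q=-179); attach at lengths (-7/8, 47/8); label the merged cluster UV
  updated: d(H,UV)=25, d(N,UV)=23, d(O,UV)=47/2, d(R,UV)=13
iteration 2: select N,UV (d=23, Q=-239/2); attach at lengths (59/4, 33/4); label the merged cluster NUV
  updated: d(H,NUV)=27/2, d(NUV,O)=57/4, d(NUV,R)=9
iteration 3: select H,R (d=3, Q=-103/2); attach at lengths (27/8, -3/8); label the merged cluster HR
  updated: d(HR,NUV)=39/4, d(HR,O)=13
iteration 4: select HR,NUV (d=39/4, Q=-37); attach at lengths (17/4, 11/2); label the merged cluster HNRUV
  updated: d(HNRUV,O)=35/4
iteration 5: select HNRUV,O (d=35/4); attach at lengths (35/8, 35/8); label the merged cluster HNORUV
final tree: (((H:27/8,R:-3/8):17/4,(N:59/4,(U:-7/8,V:47/8):33/4):11/2):35/8,O:35/8)
total length: 99/2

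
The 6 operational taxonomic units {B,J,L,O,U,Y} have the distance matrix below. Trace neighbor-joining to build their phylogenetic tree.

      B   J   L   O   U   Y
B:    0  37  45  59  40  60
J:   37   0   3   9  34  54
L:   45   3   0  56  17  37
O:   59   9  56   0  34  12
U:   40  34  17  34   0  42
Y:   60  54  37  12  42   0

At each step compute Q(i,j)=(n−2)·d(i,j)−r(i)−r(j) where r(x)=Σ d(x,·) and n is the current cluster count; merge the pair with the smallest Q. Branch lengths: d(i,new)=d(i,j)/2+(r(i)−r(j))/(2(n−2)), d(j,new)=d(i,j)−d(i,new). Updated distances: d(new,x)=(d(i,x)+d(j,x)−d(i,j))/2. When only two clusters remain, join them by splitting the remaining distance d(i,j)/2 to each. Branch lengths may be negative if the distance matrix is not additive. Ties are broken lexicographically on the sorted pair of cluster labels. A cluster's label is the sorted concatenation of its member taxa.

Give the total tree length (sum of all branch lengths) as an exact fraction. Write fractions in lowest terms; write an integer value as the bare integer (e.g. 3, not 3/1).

88

iteration 1: select O,Y (d=12, Q=-327); attach at lengths (13/8, 83/8); label the merged cluster OY
  updated: d(B,OY)=107/2, d(J,OY)=51/2, d(L,OY)=81/2, d(OY,U)=32
iteration 2: select J,L (d=3, Q=-196); attach at lengths (1/2, 5/2); label the merged cluster JL
  updated: d(B,JL)=79/2, d(JL,OY)=63/2, d(JL,U)=24
iteration 3: select B,JL (d=79/2, Q=-149); attach at lengths (117/4, 41/4); label the merged cluster BJL
  updated: d(BJL,OY)=91/4, d(BJL,U)=49/4
iteration 4: select BJL,OY (d=91/4, Q=-67); attach at lengths (3/2, 85/4); label the merged cluster BJLOY
  updated: d(BJLOY,U)=43/4
iteration 5: select BJLOY,U (d=43/4); attach at lengths (43/8, 43/8); label the merged cluster BJLOUY
final tree: (((B:117/4,(J:1/2,L:5/2):41/4):3/2,(O:13/8,Y:83/8):85/4):43/8,U:43/8)
total length: 88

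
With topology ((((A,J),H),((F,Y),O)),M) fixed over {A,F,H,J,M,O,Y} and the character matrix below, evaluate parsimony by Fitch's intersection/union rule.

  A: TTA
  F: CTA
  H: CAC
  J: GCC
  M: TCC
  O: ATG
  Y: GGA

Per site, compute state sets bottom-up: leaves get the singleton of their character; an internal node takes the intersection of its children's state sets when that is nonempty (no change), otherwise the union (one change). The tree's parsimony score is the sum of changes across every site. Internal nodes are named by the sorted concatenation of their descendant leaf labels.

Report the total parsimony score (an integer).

site 0, node AJ: A={T} ∪ J={G} → {G,T} (+1)
site 0, node AHJ: AJ={G,T} ∪ H={C} → {C,G,T} (+1)
site 0, node FY: F={C} ∪ Y={G} → {C,G} (+1)
site 0, node FOY: FY={C,G} ∪ O={A} → {A,C,G} (+1)
site 0, node AFHJOY: AHJ={C,G,T} ∩ FOY={A,C,G} → {C,G} (+0)
site 0, node AFHJMOY: AFHJOY={C,G} ∪ M={T} → {C,G,T} (+1)
site 1, node AJ: A={T} ∪ J={C} → {C,T} (+1)
site 1, node AHJ: AJ={C,T} ∪ H={A} → {A,C,T} (+1)
site 1, node FY: F={T} ∪ Y={G} → {G,T} (+1)
site 1, node FOY: FY={G,T} ∩ O={T} → {T} (+0)
site 1, node AFHJOY: AHJ={A,C,T} ∩ FOY={T} → {T} (+0)
site 1, node AFHJMOY: AFHJOY={T} ∪ M={C} → {C,T} (+1)
site 2, node AJ: A={A} ∪ J={C} → {A,C} (+1)
site 2, node AHJ: AJ={A,C} ∩ H={C} → {C} (+0)
site 2, node FY: F={A} ∩ Y={A} → {A} (+0)
site 2, node FOY: FY={A} ∪ O={G} → {A,G} (+1)
site 2, node AFHJOY: AHJ={C} ∪ FOY={A,G} → {A,C,G} (+1)
site 2, node AFHJMOY: AFHJOY={A,C,G} ∩ M={C} → {C} (+0)
per-site changes: [5, 4, 3]; total = 12

12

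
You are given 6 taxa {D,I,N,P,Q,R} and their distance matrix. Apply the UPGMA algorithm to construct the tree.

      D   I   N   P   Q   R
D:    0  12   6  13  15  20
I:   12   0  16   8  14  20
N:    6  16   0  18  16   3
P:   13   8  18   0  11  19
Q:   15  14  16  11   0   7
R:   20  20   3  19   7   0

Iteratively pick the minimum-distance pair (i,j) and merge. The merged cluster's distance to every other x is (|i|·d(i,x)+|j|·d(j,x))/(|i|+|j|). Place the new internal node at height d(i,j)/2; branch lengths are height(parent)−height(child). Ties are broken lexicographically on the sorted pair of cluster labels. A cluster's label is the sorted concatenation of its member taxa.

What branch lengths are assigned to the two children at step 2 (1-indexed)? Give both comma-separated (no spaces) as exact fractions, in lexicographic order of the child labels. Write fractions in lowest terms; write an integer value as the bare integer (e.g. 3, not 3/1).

step 1: merge (N,R) at d=3; branch lengths N→3/2, R→3/2; new cluster NR
  updated: d(D,NR)=13, d(I,NR)=18, d(NR,P)=37/2, d(NR,Q)=23/2
step 2: merge (I,P) at d=8; branch lengths I→4, P→4; new cluster IP
  updated: d(D,IP)=25/2, d(IP,NR)=73/4, d(IP,Q)=25/2
step 3: merge (NR,Q) at d=23/2; branch lengths NR→17/4, Q→23/4; new cluster NQR
  updated: d(D,NQR)=41/3, d(IP,NQR)=49/3
step 4: merge (D,IP) at d=25/2; branch lengths D→25/4, IP→9/4; new cluster DIP
  updated: d(DIP,NQR)=139/9
step 5: merge (DIP,NQR) at d=139/9; branch lengths DIP→53/36, NQR→71/36; new cluster DINPQR
final tree: ((D:25/4,(I:4,P:4):9/4):53/36,((N:3/2,R:3/2):17/4,Q:23/4):71/36)
total length: 593/18

4,4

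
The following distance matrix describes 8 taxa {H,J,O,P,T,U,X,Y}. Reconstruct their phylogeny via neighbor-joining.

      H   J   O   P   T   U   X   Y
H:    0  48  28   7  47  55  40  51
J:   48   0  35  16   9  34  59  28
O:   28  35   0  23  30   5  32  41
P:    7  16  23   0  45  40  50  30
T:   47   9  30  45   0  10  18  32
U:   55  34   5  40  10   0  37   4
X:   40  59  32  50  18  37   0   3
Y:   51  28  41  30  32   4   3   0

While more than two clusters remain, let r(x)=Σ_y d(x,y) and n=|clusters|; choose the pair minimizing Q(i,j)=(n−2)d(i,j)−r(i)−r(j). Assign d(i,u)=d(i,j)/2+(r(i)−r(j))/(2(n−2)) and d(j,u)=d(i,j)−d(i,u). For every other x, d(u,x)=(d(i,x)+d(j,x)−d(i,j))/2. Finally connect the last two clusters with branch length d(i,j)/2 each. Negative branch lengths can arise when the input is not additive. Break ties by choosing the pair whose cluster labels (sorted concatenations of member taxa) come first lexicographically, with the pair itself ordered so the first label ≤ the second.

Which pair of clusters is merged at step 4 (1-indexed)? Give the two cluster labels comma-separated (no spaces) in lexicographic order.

iteration 1: select H,P (d=7, Q=-445); attach at lengths (107/12, -23/12); label the merged cluster HP
  updated: d(HP,J)=57/2, d(HP,O)=22, d(HP,T)=85/2, d(HP,U)=44, d(HP,X)=83/2, d(HP,Y)=37
iteration 2: select X,Y (d=3, Q=-641/2); attach at lengths (121/20, -61/20); label the merged cluster XY
  updated: d(HP,XY)=151/4, d(J,XY)=42, d(O,XY)=35, d(T,XY)=47/2, d(U,XY)=19
iteration 3: select J,T (d=9, Q=-455/2); attach at lengths (139/16, 5/16); label the merged cluster JT
  updated: d(HP,JT)=31, d(JT,O)=28, d(JT,U)=35/2, d(JT,XY)=113/4
iteration 4: select O,U (d=5, Q=-321/2); attach at lengths (13/4, 7/4); label the merged cluster OU
  updated: d(HP,OU)=61/2, d(JT,OU)=81/4, d(OU,XY)=49/2
iteration 5: select HP,JT (d=31, Q=-467/4); attach at lengths (327/16, 169/16); label the merged cluster HJPT
  updated: d(HJPT,OU)=79/8, d(HJPT,XY)=35/2
iteration 6: select HJPT,OU (d=79/8, Q=-415/8); attach at lengths (23/16, 135/16); label the merged cluster HJOPTU
  updated: d(HJOPTU,XY)=257/16
iteration 7: select HJOPTU,XY (d=257/16); attach at lengths (257/32, 257/32); label the merged cluster HJOPTUXY
final tree: ((((H:107/12,P:-23/12):327/16,(J:139/16,T:5/16):169/16):23/16,(O:13/4,U:7/4):135/16):257/32,(X:121/20,Y:-61/20):257/32)
total length: 1295/16

O,U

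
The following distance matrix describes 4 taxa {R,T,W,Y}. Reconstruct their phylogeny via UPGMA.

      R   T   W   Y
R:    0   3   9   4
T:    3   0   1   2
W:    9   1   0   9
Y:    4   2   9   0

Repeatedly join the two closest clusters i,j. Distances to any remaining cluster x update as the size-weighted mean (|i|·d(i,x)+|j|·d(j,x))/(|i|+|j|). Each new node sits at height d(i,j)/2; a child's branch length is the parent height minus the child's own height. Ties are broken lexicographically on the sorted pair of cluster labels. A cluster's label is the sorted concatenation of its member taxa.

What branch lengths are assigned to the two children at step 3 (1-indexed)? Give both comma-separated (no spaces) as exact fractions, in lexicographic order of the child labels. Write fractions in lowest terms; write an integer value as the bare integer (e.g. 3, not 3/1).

iteration 1: select T,W (d=1); attach at lengths (1/2, 1/2); label the merged cluster TW
  updated: d(R,TW)=6, d(TW,Y)=11/2
iteration 2: select R,Y (d=4); attach at lengths (2, 2); label the merged cluster RY
  updated: d(RY,TW)=23/4
iteration 3: select RY,TW (d=23/4); attach at lengths (7/8, 19/8); label the merged cluster RTWY
final tree: ((R:2,Y:2):7/8,(T:1/2,W:1/2):19/8)
total length: 33/4

7/8,19/8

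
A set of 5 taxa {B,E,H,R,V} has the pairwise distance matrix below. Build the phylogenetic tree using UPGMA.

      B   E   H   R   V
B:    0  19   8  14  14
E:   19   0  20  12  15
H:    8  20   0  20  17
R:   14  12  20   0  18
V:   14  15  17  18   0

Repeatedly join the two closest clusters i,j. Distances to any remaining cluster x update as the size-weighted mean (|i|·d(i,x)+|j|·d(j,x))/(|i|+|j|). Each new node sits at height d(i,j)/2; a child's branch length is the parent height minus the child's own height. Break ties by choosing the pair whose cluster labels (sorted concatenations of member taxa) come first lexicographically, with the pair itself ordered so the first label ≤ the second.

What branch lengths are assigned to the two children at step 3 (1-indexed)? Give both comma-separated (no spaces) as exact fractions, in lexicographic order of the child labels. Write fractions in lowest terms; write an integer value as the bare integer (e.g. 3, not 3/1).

15/4,31/4

1. join B+H (d=8) ⇒ BH; edges |B|=4, |H|=4
  updated: d(BH,E)=39/2, d(BH,R)=17, d(BH,V)=31/2
2. join E+R (d=12) ⇒ ER; edges |E|=6, |R|=6
  updated: d(BH,ER)=73/4, d(ER,V)=33/2
3. join BH+V (d=31/2) ⇒ BHV; edges |BH|=15/4, |V|=31/4
  updated: d(BHV,ER)=53/3
4. join BHV+ER (d=53/3) ⇒ BEHRV; edges |BHV|=13/12, |ER|=17/6
final tree: (((B:4,H:4):15/4,V:31/4):13/12,(E:6,R:6):17/6)
total length: 425/12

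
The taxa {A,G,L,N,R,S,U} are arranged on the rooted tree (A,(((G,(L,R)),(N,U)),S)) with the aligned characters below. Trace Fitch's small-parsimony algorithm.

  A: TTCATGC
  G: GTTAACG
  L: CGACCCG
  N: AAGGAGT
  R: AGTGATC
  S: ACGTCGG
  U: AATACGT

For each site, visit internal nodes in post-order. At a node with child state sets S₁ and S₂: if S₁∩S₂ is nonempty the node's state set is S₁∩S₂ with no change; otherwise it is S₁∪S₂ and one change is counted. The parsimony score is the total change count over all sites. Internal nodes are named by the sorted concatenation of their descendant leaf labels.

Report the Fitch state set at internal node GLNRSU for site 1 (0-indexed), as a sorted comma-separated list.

A,C,G,T

LR@0: {C} ∪ {A} = {A,C} (union, +1)
GLR@0: {G} ∪ {A,C} = {A,C,G} (union, +1)
NU@0: {A} ∩ {A} = {A} (intersection, +0)
GLNRU@0: {A,C,G} ∩ {A} = {A} (intersection, +0)
GLNRSU@0: {A} ∩ {A} = {A} (intersection, +0)
AGLNRSU@0: {T} ∪ {A} = {A,T} (union, +1)
LR@1: {G} ∩ {G} = {G} (intersection, +0)
GLR@1: {T} ∪ {G} = {G,T} (union, +1)
NU@1: {A} ∩ {A} = {A} (intersection, +0)
GLNRU@1: {G,T} ∪ {A} = {A,G,T} (union, +1)
GLNRSU@1: {A,G,T} ∪ {C} = {A,C,G,T} (union, +1)
AGLNRSU@1: {T} ∩ {A,C,G,T} = {T} (intersection, +0)
LR@2: {A} ∪ {T} = {A,T} (union, +1)
GLR@2: {T} ∩ {A,T} = {T} (intersection, +0)
NU@2: {G} ∪ {T} = {G,T} (union, +1)
GLNRU@2: {T} ∩ {G,T} = {T} (intersection, +0)
GLNRSU@2: {T} ∪ {G} = {G,T} (union, +1)
AGLNRSU@2: {C} ∪ {G,T} = {C,G,T} (union, +1)
LR@3: {C} ∪ {G} = {C,G} (union, +1)
GLR@3: {A} ∪ {C,G} = {A,C,G} (union, +1)
NU@3: {G} ∪ {A} = {A,G} (union, +1)
GLNRU@3: {A,C,G} ∩ {A,G} = {A,G} (intersection, +0)
GLNRSU@3: {A,G} ∪ {T} = {A,G,T} (union, +1)
AGLNRSU@3: {A} ∩ {A,G,T} = {A} (intersection, +0)
LR@4: {C} ∪ {A} = {A,C} (union, +1)
GLR@4: {A} ∩ {A,C} = {A} (intersection, +0)
NU@4: {A} ∪ {C} = {A,C} (union, +1)
GLNRU@4: {A} ∩ {A,C} = {A} (intersection, +0)
GLNRSU@4: {A} ∪ {C} = {A,C} (union, +1)
AGLNRSU@4: {T} ∪ {A,C} = {A,C,T} (union, +1)
LR@5: {C} ∪ {T} = {C,T} (union, +1)
GLR@5: {C} ∩ {C,T} = {C} (intersection, +0)
NU@5: {G} ∩ {G} = {G} (intersection, +0)
GLNRU@5: {C} ∪ {G} = {C,G} (union, +1)
GLNRSU@5: {C,G} ∩ {G} = {G} (intersection, +0)
AGLNRSU@5: {G} ∩ {G} = {G} (intersection, +0)
LR@6: {G} ∪ {C} = {C,G} (union, +1)
GLR@6: {G} ∩ {C,G} = {G} (intersection, +0)
NU@6: {T} ∩ {T} = {T} (intersection, +0)
GLNRU@6: {G} ∪ {T} = {G,T} (union, +1)
GLNRSU@6: {G,T} ∩ {G} = {G} (intersection, +0)
AGLNRSU@6: {C} ∪ {G} = {C,G} (union, +1)
per-site changes: [3, 3, 4, 4, 4, 2, 3]; total = 23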